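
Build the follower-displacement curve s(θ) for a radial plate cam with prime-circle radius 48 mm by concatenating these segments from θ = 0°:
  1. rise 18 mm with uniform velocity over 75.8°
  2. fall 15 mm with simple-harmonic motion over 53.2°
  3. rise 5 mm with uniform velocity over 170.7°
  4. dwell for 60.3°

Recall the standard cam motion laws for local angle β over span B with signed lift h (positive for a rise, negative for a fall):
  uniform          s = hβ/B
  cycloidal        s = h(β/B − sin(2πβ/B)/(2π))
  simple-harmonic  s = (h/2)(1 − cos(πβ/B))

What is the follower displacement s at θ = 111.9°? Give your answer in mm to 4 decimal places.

seg 1 [0°–75.8°] uniform, h=18: full span → s += 18 → s = 18.0000
seg 2 [75.8°–129°] simple-harmonic, h=-15: θ=111.9° here. β=36.1, B=53.2. -15/2·(1 − cos(π·0.6786)) = -11.4902 → s = 6.5098

6.5098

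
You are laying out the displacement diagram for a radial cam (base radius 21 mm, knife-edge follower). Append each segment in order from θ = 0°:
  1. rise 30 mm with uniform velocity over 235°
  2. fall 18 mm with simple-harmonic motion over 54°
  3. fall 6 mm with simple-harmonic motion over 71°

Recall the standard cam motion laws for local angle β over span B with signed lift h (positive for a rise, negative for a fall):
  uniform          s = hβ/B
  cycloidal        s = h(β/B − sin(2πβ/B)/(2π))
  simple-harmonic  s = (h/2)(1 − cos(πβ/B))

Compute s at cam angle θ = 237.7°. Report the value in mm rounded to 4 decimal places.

seg 1 [0°–235°] uniform, h=30: full span → s += 30 → s = 30.0000
seg 2 [235°–289°] simple-harmonic, h=-18: θ=237.7° here. β=2.7, B=54. -18/2·(1 − cos(π·0.0500)) = -0.1108 → s = 29.8892

29.8892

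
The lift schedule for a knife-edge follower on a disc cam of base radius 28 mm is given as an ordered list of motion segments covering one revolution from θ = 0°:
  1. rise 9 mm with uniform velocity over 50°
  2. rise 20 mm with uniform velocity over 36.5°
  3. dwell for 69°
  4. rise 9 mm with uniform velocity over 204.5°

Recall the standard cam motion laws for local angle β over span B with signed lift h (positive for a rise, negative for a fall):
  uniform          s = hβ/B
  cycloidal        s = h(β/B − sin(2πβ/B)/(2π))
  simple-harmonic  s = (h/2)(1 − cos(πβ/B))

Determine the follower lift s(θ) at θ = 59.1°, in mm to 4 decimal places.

seg 1 [0°–50°] uniform, h=9: full span → s += 9 → s = 9.0000
seg 2 [50°–86.5°] uniform, h=20: θ=59.1° here. β=9.1, B=36.5. 20·9.1/36.5 = 4.9863 → s = 13.9863

13.9863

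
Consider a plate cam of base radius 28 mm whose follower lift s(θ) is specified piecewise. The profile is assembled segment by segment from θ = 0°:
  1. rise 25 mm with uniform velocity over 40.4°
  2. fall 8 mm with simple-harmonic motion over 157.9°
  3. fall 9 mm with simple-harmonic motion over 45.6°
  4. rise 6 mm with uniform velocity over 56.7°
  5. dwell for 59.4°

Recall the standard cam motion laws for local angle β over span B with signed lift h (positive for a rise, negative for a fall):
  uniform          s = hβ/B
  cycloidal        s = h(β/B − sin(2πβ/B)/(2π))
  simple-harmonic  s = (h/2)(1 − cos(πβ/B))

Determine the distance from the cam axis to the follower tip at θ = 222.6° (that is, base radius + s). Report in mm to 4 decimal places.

seg 1 [0°–40.4°] uniform, h=25: full span → s += 25 → s = 25.0000
seg 2 [40.4°–198.3°] simple-harmonic, h=-8: full span → s += -8 → s = 17.0000
seg 3 [198.3°–243.9°] simple-harmonic, h=-9: θ=222.6° here. β=24.3, B=45.6. -9/2·(1 − cos(π·0.5329)) = -4.9642 → s = 12.0358
radial distance = base radius + s = 28 + 12.0358 = 40.0358

40.0358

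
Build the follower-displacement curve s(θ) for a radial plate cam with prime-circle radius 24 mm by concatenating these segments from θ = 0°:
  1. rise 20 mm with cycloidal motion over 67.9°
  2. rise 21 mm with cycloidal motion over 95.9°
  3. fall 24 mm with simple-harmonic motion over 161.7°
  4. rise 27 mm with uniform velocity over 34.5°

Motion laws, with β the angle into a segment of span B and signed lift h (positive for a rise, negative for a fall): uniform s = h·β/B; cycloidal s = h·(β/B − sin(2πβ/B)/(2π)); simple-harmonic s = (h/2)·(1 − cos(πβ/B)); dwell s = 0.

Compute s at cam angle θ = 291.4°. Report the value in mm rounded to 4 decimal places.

seg 1 [0°–67.9°] cycloidal, h=20: full span → s += 20 → s = 20.0000
seg 2 [67.9°–163.8°] cycloidal, h=21: full span → s += 21 → s = 41.0000
seg 3 [163.8°–325.5°] simple-harmonic, h=-24: θ=291.4° here. β=127.6, B=161.7. -24/2·(1 − cos(π·0.7891)) = -21.4614 → s = 19.5386

19.5386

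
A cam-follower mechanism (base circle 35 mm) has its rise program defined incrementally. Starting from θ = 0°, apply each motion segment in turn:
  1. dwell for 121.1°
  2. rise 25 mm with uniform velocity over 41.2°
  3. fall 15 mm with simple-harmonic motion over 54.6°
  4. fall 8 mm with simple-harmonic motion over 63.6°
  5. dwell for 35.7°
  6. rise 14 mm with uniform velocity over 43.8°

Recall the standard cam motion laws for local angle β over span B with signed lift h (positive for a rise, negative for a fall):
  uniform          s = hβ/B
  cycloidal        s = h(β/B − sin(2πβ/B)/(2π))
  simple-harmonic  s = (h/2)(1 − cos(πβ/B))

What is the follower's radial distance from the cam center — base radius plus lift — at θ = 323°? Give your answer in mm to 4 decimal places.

seg 1 [0°–121.1°] dwell: s stays 0.0000
seg 2 [121.1°–162.3°] uniform, h=25: full span → s += 25 → s = 25.0000
seg 3 [162.3°–216.9°] simple-harmonic, h=-15: full span → s += -15 → s = 10.0000
seg 4 [216.9°–280.5°] simple-harmonic, h=-8: full span → s += -8 → s = 2.0000
seg 5 [280.5°–316.2°] dwell: s stays 2.0000
seg 6 [316.2°–360°] uniform, h=14: θ=323° here. β=6.8, B=43.8. 14·6.8/43.8 = 2.1735 → s = 4.1735
radial distance = base radius + s = 35 + 4.1735 = 39.1735

39.1735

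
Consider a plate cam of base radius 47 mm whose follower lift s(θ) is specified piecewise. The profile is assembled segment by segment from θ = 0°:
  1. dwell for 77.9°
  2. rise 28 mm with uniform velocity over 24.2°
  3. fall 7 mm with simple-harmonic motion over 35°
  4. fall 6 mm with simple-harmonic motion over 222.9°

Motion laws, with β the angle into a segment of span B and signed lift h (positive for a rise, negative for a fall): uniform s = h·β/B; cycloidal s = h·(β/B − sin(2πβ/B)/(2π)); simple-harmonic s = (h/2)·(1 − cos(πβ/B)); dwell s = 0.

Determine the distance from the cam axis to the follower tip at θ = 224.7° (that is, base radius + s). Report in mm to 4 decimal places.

seg 1 [0°–77.9°] dwell: s stays 0.0000
seg 2 [77.9°–102.1°] uniform, h=28: full span → s += 28 → s = 28.0000
seg 3 [102.1°–137.1°] simple-harmonic, h=-7: full span → s += -7 → s = 21.0000
seg 4 [137.1°–360°] simple-harmonic, h=-6: θ=224.7° here. β=87.6, B=222.9. -6/2·(1 − cos(π·0.3930)) = -2.0104 → s = 18.9896
radial distance = base radius + s = 47 + 18.9896 = 65.9896

65.9896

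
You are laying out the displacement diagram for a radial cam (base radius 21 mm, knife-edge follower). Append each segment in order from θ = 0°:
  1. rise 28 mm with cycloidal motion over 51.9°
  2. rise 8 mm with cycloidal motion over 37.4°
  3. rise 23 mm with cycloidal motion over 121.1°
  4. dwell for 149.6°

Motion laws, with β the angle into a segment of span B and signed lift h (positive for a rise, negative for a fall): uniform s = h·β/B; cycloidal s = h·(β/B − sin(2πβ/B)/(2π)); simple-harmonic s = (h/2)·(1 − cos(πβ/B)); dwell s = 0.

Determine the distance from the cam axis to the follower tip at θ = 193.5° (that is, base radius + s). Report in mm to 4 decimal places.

seg 1 [0°–51.9°] cycloidal, h=28: full span → s += 28 → s = 28.0000
seg 2 [51.9°–89.3°] cycloidal, h=8: full span → s += 8 → s = 36.0000
seg 3 [89.3°–210.4°] cycloidal, h=23: θ=193.5° here. β=104.2, B=121.1. 23·(0.8604 − sin(2π·0.8604)/(2π)) = 22.6042 → s = 58.6042
radial distance = base radius + s = 21 + 58.6042 = 79.6042

79.6042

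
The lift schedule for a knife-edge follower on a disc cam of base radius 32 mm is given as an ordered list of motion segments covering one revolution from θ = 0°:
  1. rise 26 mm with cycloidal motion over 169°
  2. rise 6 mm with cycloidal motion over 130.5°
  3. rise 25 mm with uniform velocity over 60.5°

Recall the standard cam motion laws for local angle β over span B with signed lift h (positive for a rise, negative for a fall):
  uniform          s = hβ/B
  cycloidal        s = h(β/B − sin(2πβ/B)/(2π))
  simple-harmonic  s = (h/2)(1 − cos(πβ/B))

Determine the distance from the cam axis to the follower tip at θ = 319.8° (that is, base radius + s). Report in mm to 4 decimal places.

seg 1 [0°–169°] cycloidal, h=26: full span → s += 26 → s = 26.0000
seg 2 [169°–299.5°] cycloidal, h=6: full span → s += 6 → s = 32.0000
seg 3 [299.5°–360°] uniform, h=25: θ=319.8° here. β=20.3, B=60.5. 25·20.3/60.5 = 8.3884 → s = 40.3884
radial distance = base radius + s = 32 + 40.3884 = 72.3884

72.3884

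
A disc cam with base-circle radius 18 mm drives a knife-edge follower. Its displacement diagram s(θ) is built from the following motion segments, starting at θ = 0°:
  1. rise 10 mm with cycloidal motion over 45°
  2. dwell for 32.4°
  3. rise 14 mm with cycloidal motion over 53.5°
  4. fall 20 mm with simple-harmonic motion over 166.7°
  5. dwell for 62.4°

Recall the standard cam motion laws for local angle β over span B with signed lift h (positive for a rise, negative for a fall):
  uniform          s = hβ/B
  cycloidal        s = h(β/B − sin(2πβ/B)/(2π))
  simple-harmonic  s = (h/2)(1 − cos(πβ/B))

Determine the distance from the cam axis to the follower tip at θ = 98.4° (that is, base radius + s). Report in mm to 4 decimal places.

seg 1 [0°–45°] cycloidal, h=10: full span → s += 10 → s = 10.0000
seg 2 [45°–77.4°] dwell: s stays 10.0000
seg 3 [77.4°–130.9°] cycloidal, h=14: θ=98.4° here. β=21, B=53.5. 14·(0.3925 − sin(2π·0.3925)/(2π)) = 4.1024 → s = 14.1024
radial distance = base radius + s = 18 + 14.1024 = 32.1024

32.1024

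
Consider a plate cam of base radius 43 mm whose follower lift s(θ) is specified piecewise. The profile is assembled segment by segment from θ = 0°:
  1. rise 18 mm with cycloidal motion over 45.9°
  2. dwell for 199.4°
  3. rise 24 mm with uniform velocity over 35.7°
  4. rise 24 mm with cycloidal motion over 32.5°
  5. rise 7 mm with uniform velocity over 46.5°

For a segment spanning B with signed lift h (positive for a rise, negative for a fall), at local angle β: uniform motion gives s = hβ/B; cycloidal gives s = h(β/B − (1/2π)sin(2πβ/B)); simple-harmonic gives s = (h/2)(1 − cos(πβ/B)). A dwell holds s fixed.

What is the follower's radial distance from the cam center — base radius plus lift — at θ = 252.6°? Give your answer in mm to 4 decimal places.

seg 1 [0°–45.9°] cycloidal, h=18: full span → s += 18 → s = 18.0000
seg 2 [45.9°–245.3°] dwell: s stays 18.0000
seg 3 [245.3°–281°] uniform, h=24: θ=252.6° here. β=7.3, B=35.7. 24·7.3/35.7 = 4.9076 → s = 22.9076
radial distance = base radius + s = 43 + 22.9076 = 65.9076

65.9076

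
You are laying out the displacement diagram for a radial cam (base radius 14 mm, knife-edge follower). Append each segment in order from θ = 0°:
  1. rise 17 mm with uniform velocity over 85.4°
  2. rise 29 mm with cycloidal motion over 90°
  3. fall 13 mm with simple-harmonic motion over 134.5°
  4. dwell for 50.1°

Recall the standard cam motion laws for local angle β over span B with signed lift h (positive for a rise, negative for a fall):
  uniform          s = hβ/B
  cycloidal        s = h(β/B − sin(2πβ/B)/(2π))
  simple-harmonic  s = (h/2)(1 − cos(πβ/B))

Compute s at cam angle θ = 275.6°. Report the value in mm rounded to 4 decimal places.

seg 1 [0°–85.4°] uniform, h=17: full span → s += 17 → s = 17.0000
seg 2 [85.4°–175.4°] cycloidal, h=29: full span → s += 29 → s = 46.0000
seg 3 [175.4°–309.9°] simple-harmonic, h=-13: θ=275.6° here. β=100.2, B=134.5. -13/2·(1 − cos(π·0.7450)) = -11.0232 → s = 34.9768

34.9768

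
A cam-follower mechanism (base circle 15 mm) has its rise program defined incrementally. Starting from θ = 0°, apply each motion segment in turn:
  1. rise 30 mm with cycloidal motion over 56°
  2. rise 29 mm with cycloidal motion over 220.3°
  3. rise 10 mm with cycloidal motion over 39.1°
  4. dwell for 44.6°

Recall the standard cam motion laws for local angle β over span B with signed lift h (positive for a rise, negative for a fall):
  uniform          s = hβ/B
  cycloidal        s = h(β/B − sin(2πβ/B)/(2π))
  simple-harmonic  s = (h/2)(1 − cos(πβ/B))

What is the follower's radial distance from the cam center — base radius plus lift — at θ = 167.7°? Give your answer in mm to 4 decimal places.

seg 1 [0°–56°] cycloidal, h=30: full span → s += 30 → s = 30.0000
seg 2 [56°–276.3°] cycloidal, h=29: θ=167.7° here. β=111.7, B=220.3. 29·(0.5070 − sin(2π·0.5070)/(2π)) = 14.9080 → s = 44.9080
radial distance = base radius + s = 15 + 44.9080 = 59.9080

59.9080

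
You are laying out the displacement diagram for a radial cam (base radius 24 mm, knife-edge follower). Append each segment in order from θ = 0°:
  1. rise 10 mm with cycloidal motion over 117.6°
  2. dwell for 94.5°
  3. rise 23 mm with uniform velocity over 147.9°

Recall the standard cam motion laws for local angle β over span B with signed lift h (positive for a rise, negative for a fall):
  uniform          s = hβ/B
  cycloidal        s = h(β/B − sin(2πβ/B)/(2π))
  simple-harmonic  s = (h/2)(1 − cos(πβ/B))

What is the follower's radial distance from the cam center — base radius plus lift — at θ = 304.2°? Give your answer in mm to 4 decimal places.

seg 1 [0°–117.6°] cycloidal, h=10: full span → s += 10 → s = 10.0000
seg 2 [117.6°–212.1°] dwell: s stays 10.0000
seg 3 [212.1°–360°] uniform, h=23: θ=304.2° here. β=92.1, B=147.9. 23·92.1/147.9 = 14.3225 → s = 24.3225
radial distance = base radius + s = 24 + 24.3225 = 48.3225

48.3225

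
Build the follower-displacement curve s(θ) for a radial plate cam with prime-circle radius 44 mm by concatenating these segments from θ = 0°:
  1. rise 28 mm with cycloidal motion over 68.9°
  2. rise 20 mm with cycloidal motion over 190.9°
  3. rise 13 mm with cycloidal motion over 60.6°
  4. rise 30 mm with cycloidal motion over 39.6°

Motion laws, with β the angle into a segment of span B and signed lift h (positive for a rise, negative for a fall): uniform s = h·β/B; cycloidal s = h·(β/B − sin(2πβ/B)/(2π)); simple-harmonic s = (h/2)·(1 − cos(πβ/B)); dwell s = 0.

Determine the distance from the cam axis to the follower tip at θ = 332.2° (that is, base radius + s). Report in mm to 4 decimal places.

seg 1 [0°–68.9°] cycloidal, h=28: full span → s += 28 → s = 28.0000
seg 2 [68.9°–259.8°] cycloidal, h=20: full span → s += 20 → s = 48.0000
seg 3 [259.8°–320.4°] cycloidal, h=13: full span → s += 13 → s = 61.0000
seg 4 [320.4°–360°] cycloidal, h=30: θ=332.2° here. β=11.8, B=39.6. 30·(0.2980 − sin(2π·0.2980)/(2π)) = 4.3801 → s = 65.3801
radial distance = base radius + s = 44 + 65.3801 = 109.3801

109.3801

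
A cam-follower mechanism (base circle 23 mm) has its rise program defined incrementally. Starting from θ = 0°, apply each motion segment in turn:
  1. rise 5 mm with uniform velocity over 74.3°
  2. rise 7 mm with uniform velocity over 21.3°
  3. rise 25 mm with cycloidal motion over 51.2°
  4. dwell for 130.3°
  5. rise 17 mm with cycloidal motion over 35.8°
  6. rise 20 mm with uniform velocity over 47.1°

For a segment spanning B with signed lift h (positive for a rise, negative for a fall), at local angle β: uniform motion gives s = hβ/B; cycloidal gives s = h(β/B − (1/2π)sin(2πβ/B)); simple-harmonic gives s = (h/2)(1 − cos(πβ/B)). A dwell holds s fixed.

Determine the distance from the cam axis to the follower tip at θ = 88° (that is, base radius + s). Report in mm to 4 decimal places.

seg 1 [0°–74.3°] uniform, h=5: full span → s += 5 → s = 5.0000
seg 2 [74.3°–95.6°] uniform, h=7: θ=88° here. β=13.7, B=21.3. 7·13.7/21.3 = 4.5023 → s = 9.5023
radial distance = base radius + s = 23 + 9.5023 = 32.5023

32.5023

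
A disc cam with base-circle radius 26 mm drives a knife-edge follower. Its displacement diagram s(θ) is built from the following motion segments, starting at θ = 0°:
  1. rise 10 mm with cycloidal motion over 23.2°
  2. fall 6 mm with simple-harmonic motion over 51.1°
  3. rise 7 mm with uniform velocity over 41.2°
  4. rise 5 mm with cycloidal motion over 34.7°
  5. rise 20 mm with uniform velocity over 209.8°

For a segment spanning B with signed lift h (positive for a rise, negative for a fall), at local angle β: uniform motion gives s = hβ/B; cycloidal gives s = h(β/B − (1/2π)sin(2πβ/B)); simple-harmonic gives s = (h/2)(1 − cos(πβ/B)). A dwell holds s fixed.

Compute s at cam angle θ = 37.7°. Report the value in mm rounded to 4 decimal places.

seg 1 [0°–23.2°] cycloidal, h=10: full span → s += 10 → s = 10.0000
seg 2 [23.2°–74.3°] simple-harmonic, h=-6: θ=37.7° here. β=14.5, B=51.1. -6/2·(1 − cos(π·0.2838)) = -1.1151 → s = 8.8849

8.8849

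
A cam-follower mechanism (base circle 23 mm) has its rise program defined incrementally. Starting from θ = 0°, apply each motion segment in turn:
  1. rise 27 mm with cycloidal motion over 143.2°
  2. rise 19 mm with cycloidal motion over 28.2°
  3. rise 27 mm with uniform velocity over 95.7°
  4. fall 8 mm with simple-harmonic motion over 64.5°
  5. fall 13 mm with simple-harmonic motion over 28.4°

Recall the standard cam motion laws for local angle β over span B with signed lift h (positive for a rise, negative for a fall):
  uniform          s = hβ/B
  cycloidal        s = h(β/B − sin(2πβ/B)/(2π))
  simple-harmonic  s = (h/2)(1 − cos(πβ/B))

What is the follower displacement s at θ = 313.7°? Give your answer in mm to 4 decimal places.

seg 1 [0°–143.2°] cycloidal, h=27: full span → s += 27 → s = 27.0000
seg 2 [143.2°–171.4°] cycloidal, h=19: full span → s += 19 → s = 46.0000
seg 3 [171.4°–267.1°] uniform, h=27: full span → s += 27 → s = 73.0000
seg 4 [267.1°–331.6°] simple-harmonic, h=-8: θ=313.7° here. β=46.6, B=64.5. -8/2·(1 − cos(π·0.7225)) = -6.5736 → s = 66.4264

66.4264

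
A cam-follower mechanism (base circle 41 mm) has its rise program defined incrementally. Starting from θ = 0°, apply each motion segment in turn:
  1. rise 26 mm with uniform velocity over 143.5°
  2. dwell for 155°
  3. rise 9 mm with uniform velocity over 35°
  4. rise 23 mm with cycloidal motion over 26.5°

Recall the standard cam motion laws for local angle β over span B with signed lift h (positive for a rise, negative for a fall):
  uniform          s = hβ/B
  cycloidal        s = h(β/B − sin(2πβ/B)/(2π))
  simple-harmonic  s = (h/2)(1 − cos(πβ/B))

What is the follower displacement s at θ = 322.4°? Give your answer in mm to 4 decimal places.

seg 1 [0°–143.5°] uniform, h=26: full span → s += 26 → s = 26.0000
seg 2 [143.5°–298.5°] dwell: s stays 26.0000
seg 3 [298.5°–333.5°] uniform, h=9: θ=322.4° here. β=23.9, B=35. 9·23.9/35 = 6.1457 → s = 32.1457

32.1457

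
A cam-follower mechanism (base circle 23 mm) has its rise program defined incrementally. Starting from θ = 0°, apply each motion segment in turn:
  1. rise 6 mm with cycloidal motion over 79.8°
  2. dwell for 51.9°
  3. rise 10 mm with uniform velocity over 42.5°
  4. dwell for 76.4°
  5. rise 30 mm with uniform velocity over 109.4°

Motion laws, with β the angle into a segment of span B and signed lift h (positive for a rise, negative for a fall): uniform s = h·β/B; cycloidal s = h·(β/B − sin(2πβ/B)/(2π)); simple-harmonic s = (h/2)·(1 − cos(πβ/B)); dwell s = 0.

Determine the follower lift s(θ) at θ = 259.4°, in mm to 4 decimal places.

seg 1 [0°–79.8°] cycloidal, h=6: full span → s += 6 → s = 6.0000
seg 2 [79.8°–131.7°] dwell: s stays 6.0000
seg 3 [131.7°–174.2°] uniform, h=10: full span → s += 10 → s = 16.0000
seg 4 [174.2°–250.6°] dwell: s stays 16.0000
seg 5 [250.6°–360°] uniform, h=30: θ=259.4° here. β=8.8, B=109.4. 30·8.8/109.4 = 2.4132 → s = 18.4132

18.4132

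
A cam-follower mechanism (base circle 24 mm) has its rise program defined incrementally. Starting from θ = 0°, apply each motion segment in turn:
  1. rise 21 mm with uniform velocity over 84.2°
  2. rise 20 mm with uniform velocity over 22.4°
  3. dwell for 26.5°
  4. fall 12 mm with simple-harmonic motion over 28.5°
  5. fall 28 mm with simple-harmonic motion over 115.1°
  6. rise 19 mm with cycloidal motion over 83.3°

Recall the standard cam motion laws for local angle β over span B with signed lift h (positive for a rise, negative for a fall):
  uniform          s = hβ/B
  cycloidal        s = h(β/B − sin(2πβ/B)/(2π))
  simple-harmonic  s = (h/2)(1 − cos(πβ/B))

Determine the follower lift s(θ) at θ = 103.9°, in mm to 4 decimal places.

seg 1 [0°–84.2°] uniform, h=21: full span → s += 21 → s = 21.0000
seg 2 [84.2°–106.6°] uniform, h=20: θ=103.9° here. β=19.7, B=22.4. 20·19.7/22.4 = 17.5893 → s = 38.5893

38.5893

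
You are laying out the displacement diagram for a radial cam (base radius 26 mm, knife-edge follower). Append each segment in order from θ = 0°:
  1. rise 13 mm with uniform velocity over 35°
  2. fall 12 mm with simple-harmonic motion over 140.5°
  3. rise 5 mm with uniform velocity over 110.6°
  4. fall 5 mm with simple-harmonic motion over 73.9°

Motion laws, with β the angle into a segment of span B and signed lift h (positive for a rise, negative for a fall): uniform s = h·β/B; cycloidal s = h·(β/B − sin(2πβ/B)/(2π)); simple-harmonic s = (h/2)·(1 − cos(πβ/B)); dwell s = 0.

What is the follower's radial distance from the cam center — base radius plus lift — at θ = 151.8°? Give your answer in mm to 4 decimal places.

seg 1 [0°–35°] uniform, h=13: full span → s += 13 → s = 13.0000
seg 2 [35°–175.5°] simple-harmonic, h=-12: θ=151.8° here. β=116.8, B=140.5. -12/2·(1 − cos(π·0.8313)) = -11.1770 → s = 1.8230
radial distance = base radius + s = 26 + 1.8230 = 27.8230

27.8230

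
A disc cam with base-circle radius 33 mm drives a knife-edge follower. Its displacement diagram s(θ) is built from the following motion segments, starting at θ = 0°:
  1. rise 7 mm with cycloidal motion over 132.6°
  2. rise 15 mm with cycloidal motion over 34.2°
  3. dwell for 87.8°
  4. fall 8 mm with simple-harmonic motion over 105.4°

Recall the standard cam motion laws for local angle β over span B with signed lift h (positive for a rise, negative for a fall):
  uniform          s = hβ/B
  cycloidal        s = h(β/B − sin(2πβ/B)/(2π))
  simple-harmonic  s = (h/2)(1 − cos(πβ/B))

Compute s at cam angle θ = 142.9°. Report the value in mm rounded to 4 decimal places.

seg 1 [0°–132.6°] cycloidal, h=7: full span → s += 7 → s = 7.0000
seg 2 [132.6°–166.8°] cycloidal, h=15: θ=142.9° here. β=10.3, B=34.2. 15·(0.3012 − sin(2π·0.3012)/(2π)) = 2.2525 → s = 9.2525

9.2525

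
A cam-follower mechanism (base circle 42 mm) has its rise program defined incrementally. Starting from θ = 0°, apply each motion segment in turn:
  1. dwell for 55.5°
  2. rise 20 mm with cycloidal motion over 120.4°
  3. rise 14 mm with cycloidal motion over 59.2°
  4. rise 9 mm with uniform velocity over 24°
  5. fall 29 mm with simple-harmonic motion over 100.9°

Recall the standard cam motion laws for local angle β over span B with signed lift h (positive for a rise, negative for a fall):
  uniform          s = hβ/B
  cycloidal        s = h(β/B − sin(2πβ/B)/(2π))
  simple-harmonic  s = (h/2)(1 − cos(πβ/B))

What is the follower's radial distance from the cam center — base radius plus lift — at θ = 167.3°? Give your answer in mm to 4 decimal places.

seg 1 [0°–55.5°] dwell: s stays 0.0000
seg 2 [55.5°–175.9°] cycloidal, h=20: θ=167.3° here. β=111.8, B=120.4. 20·(0.9286 − sin(2π·0.9286)/(2π)) = 19.9525 → s = 19.9525
radial distance = base radius + s = 42 + 19.9525 = 61.9525

61.9525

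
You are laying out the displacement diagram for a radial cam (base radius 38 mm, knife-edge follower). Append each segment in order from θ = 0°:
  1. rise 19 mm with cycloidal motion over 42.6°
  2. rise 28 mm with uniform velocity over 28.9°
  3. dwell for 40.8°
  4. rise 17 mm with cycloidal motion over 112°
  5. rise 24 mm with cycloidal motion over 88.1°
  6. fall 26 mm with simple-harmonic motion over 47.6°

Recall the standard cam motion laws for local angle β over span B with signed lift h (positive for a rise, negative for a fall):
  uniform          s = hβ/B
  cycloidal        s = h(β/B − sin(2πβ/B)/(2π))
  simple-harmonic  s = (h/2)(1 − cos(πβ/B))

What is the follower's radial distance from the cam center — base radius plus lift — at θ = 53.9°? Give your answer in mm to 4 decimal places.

seg 1 [0°–42.6°] cycloidal, h=19: full span → s += 19 → s = 19.0000
seg 2 [42.6°–71.5°] uniform, h=28: θ=53.9° here. β=11.3, B=28.9. 28·11.3/28.9 = 10.9481 → s = 29.9481
radial distance = base radius + s = 38 + 29.9481 = 67.9481

67.9481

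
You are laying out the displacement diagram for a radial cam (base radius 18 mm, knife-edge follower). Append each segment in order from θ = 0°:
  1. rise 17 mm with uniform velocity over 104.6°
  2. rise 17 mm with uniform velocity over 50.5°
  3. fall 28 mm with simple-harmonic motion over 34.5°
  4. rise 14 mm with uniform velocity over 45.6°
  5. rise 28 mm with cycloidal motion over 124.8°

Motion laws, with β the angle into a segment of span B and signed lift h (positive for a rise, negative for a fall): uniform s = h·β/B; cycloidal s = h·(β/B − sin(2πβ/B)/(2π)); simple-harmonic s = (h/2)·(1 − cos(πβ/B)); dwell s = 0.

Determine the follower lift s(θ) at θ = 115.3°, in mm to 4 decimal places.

seg 1 [0°–104.6°] uniform, h=17: full span → s += 17 → s = 17.0000
seg 2 [104.6°–155.1°] uniform, h=17: θ=115.3° here. β=10.7, B=50.5. 17·10.7/50.5 = 3.6020 → s = 20.6020

20.6020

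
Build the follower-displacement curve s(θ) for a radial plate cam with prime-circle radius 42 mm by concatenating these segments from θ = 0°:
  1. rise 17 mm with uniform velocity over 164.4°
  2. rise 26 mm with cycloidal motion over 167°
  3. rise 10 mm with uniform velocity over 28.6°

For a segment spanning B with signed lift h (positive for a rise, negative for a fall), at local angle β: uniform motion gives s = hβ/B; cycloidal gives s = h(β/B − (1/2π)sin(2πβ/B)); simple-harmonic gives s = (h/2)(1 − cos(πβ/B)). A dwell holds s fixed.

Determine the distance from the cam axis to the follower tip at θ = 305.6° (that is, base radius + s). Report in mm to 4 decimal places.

seg 1 [0°–164.4°] uniform, h=17: full span → s += 17 → s = 17.0000
seg 2 [164.4°–331.4°] cycloidal, h=26: θ=305.6° here. β=141.2, B=167. 26·(0.8455 − sin(2π·0.8455)/(2π)) = 25.3983 → s = 42.3983
radial distance = base radius + s = 42 + 42.3983 = 84.3983

84.3983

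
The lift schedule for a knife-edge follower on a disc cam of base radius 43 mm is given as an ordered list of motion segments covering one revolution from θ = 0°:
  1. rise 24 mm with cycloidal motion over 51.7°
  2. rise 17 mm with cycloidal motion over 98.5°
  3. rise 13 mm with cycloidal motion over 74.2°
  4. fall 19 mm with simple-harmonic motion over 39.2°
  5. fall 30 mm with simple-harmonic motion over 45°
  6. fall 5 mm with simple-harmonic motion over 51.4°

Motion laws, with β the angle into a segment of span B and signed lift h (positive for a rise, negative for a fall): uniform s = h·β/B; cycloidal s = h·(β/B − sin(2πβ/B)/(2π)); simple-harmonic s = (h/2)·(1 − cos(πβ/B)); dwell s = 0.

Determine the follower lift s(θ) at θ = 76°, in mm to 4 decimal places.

seg 1 [0°–51.7°] cycloidal, h=24: full span → s += 24 → s = 24.0000
seg 2 [51.7°–150.2°] cycloidal, h=17: θ=76° here. β=24.3, B=98.5. 17·(0.2467 − sin(2π·0.2467)/(2π)) = 1.4889 → s = 25.4889

25.4889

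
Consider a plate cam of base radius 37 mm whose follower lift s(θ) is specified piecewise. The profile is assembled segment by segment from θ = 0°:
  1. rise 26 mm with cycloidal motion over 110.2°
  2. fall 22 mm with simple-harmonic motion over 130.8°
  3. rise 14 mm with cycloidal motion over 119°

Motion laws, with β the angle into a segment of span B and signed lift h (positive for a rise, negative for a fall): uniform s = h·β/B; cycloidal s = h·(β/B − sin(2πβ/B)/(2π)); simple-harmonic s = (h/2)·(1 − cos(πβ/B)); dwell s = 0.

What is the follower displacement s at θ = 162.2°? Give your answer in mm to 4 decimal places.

seg 1 [0°–110.2°] cycloidal, h=26: full span → s += 26 → s = 26.0000
seg 2 [110.2°–241°] simple-harmonic, h=-22: θ=162.2° here. β=52, B=130.8. -22/2·(1 − cos(π·0.3976)) = -7.5205 → s = 18.4795

18.4795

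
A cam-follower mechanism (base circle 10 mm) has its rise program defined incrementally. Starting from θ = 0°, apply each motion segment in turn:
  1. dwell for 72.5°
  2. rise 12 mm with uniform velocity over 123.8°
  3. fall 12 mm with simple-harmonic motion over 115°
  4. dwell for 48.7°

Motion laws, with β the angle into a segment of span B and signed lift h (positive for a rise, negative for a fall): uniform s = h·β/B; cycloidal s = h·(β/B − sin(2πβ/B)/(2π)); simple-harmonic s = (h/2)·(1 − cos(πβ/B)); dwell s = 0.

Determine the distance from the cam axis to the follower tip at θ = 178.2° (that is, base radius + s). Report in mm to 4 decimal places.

seg 1 [0°–72.5°] dwell: s stays 0.0000
seg 2 [72.5°–196.3°] uniform, h=12: θ=178.2° here. β=105.7, B=123.8. 12·105.7/123.8 = 10.2456 → s = 10.2456
radial distance = base radius + s = 10 + 10.2456 = 20.2456

20.2456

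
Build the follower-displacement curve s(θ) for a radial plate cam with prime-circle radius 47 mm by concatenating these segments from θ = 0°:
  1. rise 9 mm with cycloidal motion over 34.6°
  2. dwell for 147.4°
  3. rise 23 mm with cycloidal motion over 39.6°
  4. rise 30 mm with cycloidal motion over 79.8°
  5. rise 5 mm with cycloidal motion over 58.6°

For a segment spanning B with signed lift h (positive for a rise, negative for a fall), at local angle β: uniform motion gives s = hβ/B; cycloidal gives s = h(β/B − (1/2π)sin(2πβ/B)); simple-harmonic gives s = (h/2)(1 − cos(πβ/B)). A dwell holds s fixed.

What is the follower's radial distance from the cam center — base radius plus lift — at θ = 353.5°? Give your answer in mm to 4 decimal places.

seg 1 [0°–34.6°] cycloidal, h=9: full span → s += 9 → s = 9.0000
seg 2 [34.6°–182°] dwell: s stays 9.0000
seg 3 [182°–221.6°] cycloidal, h=23: full span → s += 23 → s = 32.0000
seg 4 [221.6°–301.4°] cycloidal, h=30: full span → s += 30 → s = 62.0000
seg 5 [301.4°–360°] cycloidal, h=5: θ=353.5° here. β=52.1, B=58.6. 5·(0.8891 − sin(2π·0.8891)/(2π)) = 4.9562 → s = 66.9562
radial distance = base radius + s = 47 + 66.9562 = 113.9562

113.9562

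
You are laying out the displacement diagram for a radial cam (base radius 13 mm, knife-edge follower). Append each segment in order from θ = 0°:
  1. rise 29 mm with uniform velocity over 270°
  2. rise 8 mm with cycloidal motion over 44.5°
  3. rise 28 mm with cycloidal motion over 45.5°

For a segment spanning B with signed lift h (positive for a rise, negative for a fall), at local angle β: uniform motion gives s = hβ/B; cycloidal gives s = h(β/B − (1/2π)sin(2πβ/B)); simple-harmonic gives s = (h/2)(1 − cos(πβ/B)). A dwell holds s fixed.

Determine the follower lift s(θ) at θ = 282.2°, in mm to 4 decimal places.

seg 1 [0°–270°] uniform, h=29: full span → s += 29 → s = 29.0000
seg 2 [270°–314.5°] cycloidal, h=8: θ=282.2° here. β=12.2, B=44.5. 8·(0.2742 − sin(2π·0.2742)/(2π)) = 0.9347 → s = 29.9347

29.9347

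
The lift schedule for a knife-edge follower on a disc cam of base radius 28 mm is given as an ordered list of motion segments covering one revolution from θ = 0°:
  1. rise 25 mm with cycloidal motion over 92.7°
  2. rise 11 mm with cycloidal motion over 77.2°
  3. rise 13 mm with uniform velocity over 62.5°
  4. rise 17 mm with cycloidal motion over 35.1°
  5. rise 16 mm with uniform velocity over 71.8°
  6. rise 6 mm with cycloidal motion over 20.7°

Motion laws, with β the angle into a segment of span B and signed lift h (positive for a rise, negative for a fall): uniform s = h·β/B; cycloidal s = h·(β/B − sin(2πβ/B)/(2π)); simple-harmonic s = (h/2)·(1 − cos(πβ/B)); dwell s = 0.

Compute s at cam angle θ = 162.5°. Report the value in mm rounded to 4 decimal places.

seg 1 [0°–92.7°] cycloidal, h=25: full span → s += 25 → s = 25.0000
seg 2 [92.7°–169.9°] cycloidal, h=11: θ=162.5° here. β=69.8, B=77.2. 11·(0.9041 − sin(2π·0.9041)/(2π)) = 10.9374 → s = 35.9374

35.9374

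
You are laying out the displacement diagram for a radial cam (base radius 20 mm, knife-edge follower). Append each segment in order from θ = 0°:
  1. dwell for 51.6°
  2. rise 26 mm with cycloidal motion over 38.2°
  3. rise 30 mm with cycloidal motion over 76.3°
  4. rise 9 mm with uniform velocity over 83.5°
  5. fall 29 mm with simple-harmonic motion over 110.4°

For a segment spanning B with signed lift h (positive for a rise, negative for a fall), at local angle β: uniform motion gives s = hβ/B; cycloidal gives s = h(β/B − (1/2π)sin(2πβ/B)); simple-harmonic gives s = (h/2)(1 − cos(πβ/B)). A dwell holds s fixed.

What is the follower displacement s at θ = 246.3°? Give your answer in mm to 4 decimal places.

seg 1 [0°–51.6°] dwell: s stays 0.0000
seg 2 [51.6°–89.8°] cycloidal, h=26: full span → s += 26 → s = 26.0000
seg 3 [89.8°–166.1°] cycloidal, h=30: full span → s += 30 → s = 56.0000
seg 4 [166.1°–249.6°] uniform, h=9: θ=246.3° here. β=80.2, B=83.5. 9·80.2/83.5 = 8.6443 → s = 64.6443

64.6443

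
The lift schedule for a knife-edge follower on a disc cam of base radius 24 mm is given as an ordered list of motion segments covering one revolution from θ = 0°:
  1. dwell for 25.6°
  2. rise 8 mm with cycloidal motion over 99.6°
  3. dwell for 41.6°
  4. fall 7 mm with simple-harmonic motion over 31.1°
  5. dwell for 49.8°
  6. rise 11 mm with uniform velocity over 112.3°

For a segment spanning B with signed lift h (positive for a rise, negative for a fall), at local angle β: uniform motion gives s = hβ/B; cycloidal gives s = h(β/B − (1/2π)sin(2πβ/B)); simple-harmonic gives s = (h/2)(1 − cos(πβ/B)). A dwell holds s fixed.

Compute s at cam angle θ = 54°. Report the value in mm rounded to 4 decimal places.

seg 1 [0°–25.6°] dwell: s stays 0.0000
seg 2 [25.6°–125.2°] cycloidal, h=8: θ=54° here. β=28.4, B=99.6. 8·(0.2851 − sin(2π·0.2851)/(2π)) = 1.0388 → s = 1.0388

1.0388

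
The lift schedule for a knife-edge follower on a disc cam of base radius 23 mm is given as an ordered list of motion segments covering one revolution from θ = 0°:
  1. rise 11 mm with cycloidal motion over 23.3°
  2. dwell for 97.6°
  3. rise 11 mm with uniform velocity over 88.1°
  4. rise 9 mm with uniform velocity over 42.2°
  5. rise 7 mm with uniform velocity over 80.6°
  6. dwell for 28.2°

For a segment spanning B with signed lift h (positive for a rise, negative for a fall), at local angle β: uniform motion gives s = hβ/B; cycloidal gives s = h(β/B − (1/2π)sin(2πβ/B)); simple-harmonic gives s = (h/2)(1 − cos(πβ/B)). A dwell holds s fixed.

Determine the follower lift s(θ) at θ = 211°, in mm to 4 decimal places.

seg 1 [0°–23.3°] cycloidal, h=11: full span → s += 11 → s = 11.0000
seg 2 [23.3°–120.9°] dwell: s stays 11.0000
seg 3 [120.9°–209°] uniform, h=11: full span → s += 11 → s = 22.0000
seg 4 [209°–251.2°] uniform, h=9: θ=211° here. β=2, B=42.2. 9·2/42.2 = 0.4265 → s = 22.4265

22.4265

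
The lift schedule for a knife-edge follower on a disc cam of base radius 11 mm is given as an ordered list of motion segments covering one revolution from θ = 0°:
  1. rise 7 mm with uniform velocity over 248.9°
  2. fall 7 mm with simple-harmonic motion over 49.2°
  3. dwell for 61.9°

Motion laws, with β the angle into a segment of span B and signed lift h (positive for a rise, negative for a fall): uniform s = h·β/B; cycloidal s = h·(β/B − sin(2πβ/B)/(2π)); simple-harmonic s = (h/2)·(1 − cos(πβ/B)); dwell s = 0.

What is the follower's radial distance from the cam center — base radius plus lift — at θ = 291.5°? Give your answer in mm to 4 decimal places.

seg 1 [0°–248.9°] uniform, h=7: full span → s += 7 → s = 7.0000
seg 2 [248.9°–298.1°] simple-harmonic, h=-7: θ=291.5° here. β=42.6, B=49.2. -7/2·(1 − cos(π·0.8659)) = -6.6938 → s = 0.3062
radial distance = base radius + s = 11 + 0.3062 = 11.3062

11.3062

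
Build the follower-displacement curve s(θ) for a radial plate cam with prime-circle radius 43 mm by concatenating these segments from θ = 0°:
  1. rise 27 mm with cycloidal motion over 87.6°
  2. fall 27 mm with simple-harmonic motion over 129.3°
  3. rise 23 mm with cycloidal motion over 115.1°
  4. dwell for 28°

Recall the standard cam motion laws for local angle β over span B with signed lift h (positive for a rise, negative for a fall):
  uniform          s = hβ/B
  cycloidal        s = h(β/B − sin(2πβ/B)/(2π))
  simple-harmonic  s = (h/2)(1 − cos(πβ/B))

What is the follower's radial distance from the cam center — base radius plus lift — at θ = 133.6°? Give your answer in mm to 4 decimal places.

seg 1 [0°–87.6°] cycloidal, h=27: full span → s += 27 → s = 27.0000
seg 2 [87.6°–216.9°] simple-harmonic, h=-27: θ=133.6° here. β=46, B=129.3. -27/2·(1 − cos(π·0.3558)) = -7.5899 → s = 19.4101
radial distance = base radius + s = 43 + 19.4101 = 62.4101

62.4101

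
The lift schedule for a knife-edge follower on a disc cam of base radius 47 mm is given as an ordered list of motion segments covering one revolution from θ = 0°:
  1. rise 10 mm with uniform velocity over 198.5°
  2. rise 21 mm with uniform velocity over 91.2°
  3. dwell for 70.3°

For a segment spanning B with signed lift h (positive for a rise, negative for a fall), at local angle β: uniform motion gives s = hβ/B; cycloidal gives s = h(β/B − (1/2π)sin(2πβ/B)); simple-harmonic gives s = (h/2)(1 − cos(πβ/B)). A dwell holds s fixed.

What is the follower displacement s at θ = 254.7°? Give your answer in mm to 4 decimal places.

seg 1 [0°–198.5°] uniform, h=10: full span → s += 10 → s = 10.0000
seg 2 [198.5°–289.7°] uniform, h=21: θ=254.7° here. β=56.2, B=91.2. 21·56.2/91.2 = 12.9408 → s = 22.9408

22.9408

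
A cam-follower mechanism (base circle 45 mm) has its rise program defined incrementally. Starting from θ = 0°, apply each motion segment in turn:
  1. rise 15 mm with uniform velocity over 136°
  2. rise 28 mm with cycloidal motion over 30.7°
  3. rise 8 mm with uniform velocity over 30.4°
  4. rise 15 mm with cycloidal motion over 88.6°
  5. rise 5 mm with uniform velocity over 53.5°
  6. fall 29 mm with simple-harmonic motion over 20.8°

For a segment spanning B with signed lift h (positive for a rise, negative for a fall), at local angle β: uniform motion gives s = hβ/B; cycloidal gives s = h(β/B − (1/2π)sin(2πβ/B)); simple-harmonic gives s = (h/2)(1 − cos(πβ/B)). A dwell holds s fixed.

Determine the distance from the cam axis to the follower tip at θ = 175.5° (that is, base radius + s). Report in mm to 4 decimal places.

seg 1 [0°–136°] uniform, h=15: full span → s += 15 → s = 15.0000
seg 2 [136°–166.7°] cycloidal, h=28: full span → s += 28 → s = 43.0000
seg 3 [166.7°–197.1°] uniform, h=8: θ=175.5° here. β=8.8, B=30.4. 8·8.8/30.4 = 2.3158 → s = 45.3158
radial distance = base radius + s = 45 + 45.3158 = 90.3158

90.3158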